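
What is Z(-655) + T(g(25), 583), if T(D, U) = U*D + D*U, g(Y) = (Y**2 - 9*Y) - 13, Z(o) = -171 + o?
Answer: 450416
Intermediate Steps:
g(Y) = -13 + Y**2 - 9*Y
T(D, U) = 2*D*U (T(D, U) = D*U + D*U = 2*D*U)
Z(-655) + T(g(25), 583) = (-171 - 655) + 2*(-13 + 25**2 - 9*25)*583 = -826 + 2*(-13 + 625 - 225)*583 = -826 + 2*387*583 = -826 + 451242 = 450416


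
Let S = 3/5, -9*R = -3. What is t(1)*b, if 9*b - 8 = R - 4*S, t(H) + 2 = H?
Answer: -89/135 ≈ -0.65926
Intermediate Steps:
R = ⅓ (R = -⅑*(-3) = ⅓ ≈ 0.33333)
S = ⅗ (S = 3*(⅕) = ⅗ ≈ 0.60000)
t(H) = -2 + H
b = 89/135 (b = 8/9 + (⅓ - 4*3/5)/9 = 8/9 + (⅓ - 1*12/5)/9 = 8/9 + (⅓ - 12/5)/9 = 8/9 + (⅑)*(-31/15) = 8/9 - 31/135 = 89/135 ≈ 0.65926)
t(1)*b = (-2 + 1)*(89/135) = -1*89/135 = -89/135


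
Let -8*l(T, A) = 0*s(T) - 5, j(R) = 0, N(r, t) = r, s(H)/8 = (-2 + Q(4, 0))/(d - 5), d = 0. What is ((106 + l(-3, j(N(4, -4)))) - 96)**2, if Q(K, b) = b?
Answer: 7225/64 ≈ 112.89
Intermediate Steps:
s(H) = 16/5 (s(H) = 8*((-2 + 0)/(0 - 5)) = 8*(-2/(-5)) = 8*(-2*(-1/5)) = 8*(2/5) = 16/5)
l(T, A) = 5/8 (l(T, A) = -(0*(16/5) - 5)/8 = -(0 - 5)/8 = -1/8*(-5) = 5/8)
((106 + l(-3, j(N(4, -4)))) - 96)**2 = ((106 + 5/8) - 96)**2 = (853/8 - 96)**2 = (85/8)**2 = 7225/64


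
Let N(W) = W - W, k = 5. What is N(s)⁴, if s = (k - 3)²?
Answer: 0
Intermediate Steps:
s = 4 (s = (5 - 3)² = 2² = 4)
N(W) = 0
N(s)⁴ = 0⁴ = 0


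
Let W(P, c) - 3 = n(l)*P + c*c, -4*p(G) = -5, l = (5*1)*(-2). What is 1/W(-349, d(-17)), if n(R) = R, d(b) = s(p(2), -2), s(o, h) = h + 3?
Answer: 1/3494 ≈ 0.00028620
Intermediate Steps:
l = -10 (l = 5*(-2) = -10)
p(G) = 5/4 (p(G) = -¼*(-5) = 5/4)
s(o, h) = 3 + h
d(b) = 1 (d(b) = 3 - 2 = 1)
W(P, c) = 3 + c² - 10*P (W(P, c) = 3 + (-10*P + c*c) = 3 + (-10*P + c²) = 3 + (c² - 10*P) = 3 + c² - 10*P)
1/W(-349, d(-17)) = 1/(3 + 1² - 10*(-349)) = 1/(3 + 1 + 3490) = 1/3494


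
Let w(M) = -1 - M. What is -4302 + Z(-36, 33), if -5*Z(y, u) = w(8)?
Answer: -21501/5 ≈ -4300.2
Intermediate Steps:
Z(y, u) = 9/5 (Z(y, u) = -(-1 - 1*8)/5 = -(-1 - 8)/5 = -⅕*(-9) = 9/5)
-4302 + Z(-36, 33) = -4302 + 9/5 = -21501/5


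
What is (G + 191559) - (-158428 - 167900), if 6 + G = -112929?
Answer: 404952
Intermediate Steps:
G = -112935 (G = -6 - 112929 = -112935)
(G + 191559) - (-158428 - 167900) = (-112935 + 191559) - (-158428 - 167900) = 78624 - 1*(-326328) = 78624 + 326328 = 404952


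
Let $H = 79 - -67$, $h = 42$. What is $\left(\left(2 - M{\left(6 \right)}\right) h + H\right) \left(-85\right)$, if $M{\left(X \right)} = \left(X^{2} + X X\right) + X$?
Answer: $258910$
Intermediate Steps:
$M{\left(X \right)} = X + 2 X^{2}$ ($M{\left(X \right)} = \left(X^{2} + X^{2}\right) + X = 2 X^{2} + X = X + 2 X^{2}$)
$H = 146$ ($H = 79 + 67 = 146$)
$\left(\left(2 - M{\left(6 \right)}\right) h + H\right) \left(-85\right) = \left(\left(2 - 6 \left(1 + 2 \cdot 6\right)\right) 42 + 146\right) \left(-85\right) = \left(\left(2 - 6 \left(1 + 12\right)\right) 42 + 146\right) \left(-85\right) = \left(\left(2 - 6 \cdot 13\right) 42 + 146\right) \left(-85\right) = \left(\left(2 - 78\right) 42 + 146\right) \left(-85\right) = \left(\left(-76\right) 42 + 146\right) \left(-85\right) = \left(-3192 + 146\right) \left(-85\right) = \left(-3046\right) \left(-85\right) = 258910$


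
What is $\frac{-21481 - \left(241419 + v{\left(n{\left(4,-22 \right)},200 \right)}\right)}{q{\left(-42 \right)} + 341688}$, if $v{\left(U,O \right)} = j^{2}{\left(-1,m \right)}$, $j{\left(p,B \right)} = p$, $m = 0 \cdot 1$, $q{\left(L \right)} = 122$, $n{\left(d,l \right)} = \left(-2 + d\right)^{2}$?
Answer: $- \frac{262901}{341810} \approx -0.76914$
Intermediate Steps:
$m = 0$
$v{\left(U,O \right)} = 1$ ($v{\left(U,O \right)} = \left(-1\right)^{2} = 1$)
$\frac{-21481 - \left(241419 + v{\left(n{\left(4,-22 \right)},200 \right)}\right)}{q{\left(-42 \right)} + 341688} = \frac{-21481 - 241420}{122 + 341688} = \frac{-21481 - 241420}{341810} = \left(-21481 - 241420\right) \frac{1}{341810} = \left(-262901\right) \frac{1}{341810} = - \frac{262901}{341810}$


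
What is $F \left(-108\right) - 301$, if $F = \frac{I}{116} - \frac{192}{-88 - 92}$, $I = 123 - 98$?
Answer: $- \frac{63724}{145} \approx -439.48$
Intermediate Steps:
$I = 25$
$F = \frac{2231}{1740}$ ($F = \frac{25}{116} - \frac{192}{-88 - 92} = 25 \cdot \frac{1}{116} - \frac{192}{-88 - 92} = \frac{25}{116} - \frac{192}{-180} = \frac{25}{116} - - \frac{16}{15} = \frac{25}{116} + \frac{16}{15} = \frac{2231}{1740} \approx 1.2822$)
$F \left(-108\right) - 301 = \frac{2231}{1740} \left(-108\right) - 301 = - \frac{20079}{145} - 301 = - \frac{63724}{145}$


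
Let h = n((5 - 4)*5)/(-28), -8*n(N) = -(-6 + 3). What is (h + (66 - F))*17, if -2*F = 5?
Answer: 260899/224 ≈ 1164.7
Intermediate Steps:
n(N) = -3/8 (n(N) = -(-1)*(-6 + 3)/8 = -(-1)*(-3)/8 = -1/8*3 = -3/8)
F = -5/2 (F = -1/2*5 = -5/2 ≈ -2.5000)
h = 3/224 (h = -3/8/(-28) = -3/8*(-1/28) = 3/224 ≈ 0.013393)
(h + (66 - F))*17 = (3/224 + (66 - 1*(-5/2)))*17 = (3/224 + (66 + 5/2))*17 = (3/224 + 137/2)*17 = (15347/224)*17 = 260899/224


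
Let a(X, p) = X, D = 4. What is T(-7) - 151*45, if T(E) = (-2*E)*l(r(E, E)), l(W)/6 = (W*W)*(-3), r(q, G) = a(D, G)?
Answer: -10827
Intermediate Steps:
r(q, G) = 4
l(W) = -18*W² (l(W) = 6*((W*W)*(-3)) = 6*(W²*(-3)) = 6*(-3*W²) = -18*W²)
T(E) = 576*E (T(E) = (-2*E)*(-18*4²) = (-2*E)*(-18*16) = -2*E*(-288) = 576*E)
T(-7) - 151*45 = 576*(-7) - 151*45 = -4032 - 6795 = -10827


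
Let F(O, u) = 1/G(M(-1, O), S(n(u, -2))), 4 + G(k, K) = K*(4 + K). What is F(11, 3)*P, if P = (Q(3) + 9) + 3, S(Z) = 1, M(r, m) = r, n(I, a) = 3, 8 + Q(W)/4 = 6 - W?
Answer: -8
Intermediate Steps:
Q(W) = -8 - 4*W (Q(W) = -32 + 4*(6 - W) = -32 + (24 - 4*W) = -8 - 4*W)
G(k, K) = -4 + K*(4 + K)
F(O, u) = 1 (F(O, u) = 1/(-4 + 1² + 4*1) = 1/(-4 + 1 + 4) = 1/1 = 1)
P = -8 (P = ((-8 - 4*3) + 9) + 3 = ((-8 - 12) + 9) + 3 = (-20 + 9) + 3 = -11 + 3 = -8)
F(11, 3)*P = 1*(-8) = -8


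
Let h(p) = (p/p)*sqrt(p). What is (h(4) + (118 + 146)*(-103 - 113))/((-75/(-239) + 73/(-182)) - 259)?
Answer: 2480342956/11269779 ≈ 220.09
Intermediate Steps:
h(p) = sqrt(p) (h(p) = 1*sqrt(p) = sqrt(p))
(h(4) + (118 + 146)*(-103 - 113))/((-75/(-239) + 73/(-182)) - 259) = (sqrt(4) + (118 + 146)*(-103 - 113))/((-75/(-239) + 73/(-182)) - 259) = (2 + 264*(-216))/((-75*(-1/239) + 73*(-1/182)) - 259) = (2 - 57024)/((75/239 - 73/182) - 259) = -57022/(-3797/43498 - 259) = -57022/(-11269779/43498) = -57022*(-43498/11269779) = 2480342956/11269779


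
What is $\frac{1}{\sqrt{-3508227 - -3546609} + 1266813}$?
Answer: $\frac{422271}{534938379529} - \frac{\sqrt{38382}}{1604815138587} \approx 7.8926 \cdot 10^{-7}$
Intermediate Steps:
$\frac{1}{\sqrt{-3508227 - -3546609} + 1266813} = \frac{1}{\sqrt{-3508227 + 3546609} + 1266813} = \frac{1}{\sqrt{38382} + 1266813} = \frac{1}{1266813 + \sqrt{38382}}$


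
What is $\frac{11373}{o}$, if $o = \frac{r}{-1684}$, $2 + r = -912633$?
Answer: $\frac{19152132}{912635} \approx 20.986$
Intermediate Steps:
$r = -912635$ ($r = -2 - 912633 = -912635$)
$o = \frac{912635}{1684}$ ($o = - \frac{912635}{-1684} = \left(-912635\right) \left(- \frac{1}{1684}\right) = \frac{912635}{1684} \approx 541.94$)
$\frac{11373}{o} = \frac{11373}{\frac{912635}{1684}} = 11373 \cdot \frac{1684}{912635} = \frac{19152132}{912635}$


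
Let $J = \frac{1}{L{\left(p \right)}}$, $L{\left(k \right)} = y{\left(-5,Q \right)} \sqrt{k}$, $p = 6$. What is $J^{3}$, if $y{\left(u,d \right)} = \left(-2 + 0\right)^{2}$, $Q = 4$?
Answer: $\frac{\sqrt{6}}{2304} \approx 0.0010631$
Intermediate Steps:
$y{\left(u,d \right)} = 4$ ($y{\left(u,d \right)} = \left(-2\right)^{2} = 4$)
$L{\left(k \right)} = 4 \sqrt{k}$
$J = \frac{\sqrt{6}}{24}$ ($J = \frac{1}{4 \sqrt{6}} = \frac{\sqrt{6}}{24} \approx 0.10206$)
$J^{3} = \left(\frac{\sqrt{6}}{24}\right)^{3} = \frac{\sqrt{6}}{2304}$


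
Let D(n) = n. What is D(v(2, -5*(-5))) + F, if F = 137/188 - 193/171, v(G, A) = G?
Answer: 51439/32148 ≈ 1.6001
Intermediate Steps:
F = -12857/32148 (F = 137*(1/188) - 193*1/171 = 137/188 - 193/171 = -12857/32148 ≈ -0.39993)
D(v(2, -5*(-5))) + F = 2 - 12857/32148 = 51439/32148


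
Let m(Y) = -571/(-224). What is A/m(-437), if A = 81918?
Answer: 18349632/571 ≈ 32136.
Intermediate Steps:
m(Y) = 571/224 (m(Y) = -571*(-1/224) = 571/224)
A/m(-437) = 81918/(571/224) = 81918*(224/571) = 18349632/571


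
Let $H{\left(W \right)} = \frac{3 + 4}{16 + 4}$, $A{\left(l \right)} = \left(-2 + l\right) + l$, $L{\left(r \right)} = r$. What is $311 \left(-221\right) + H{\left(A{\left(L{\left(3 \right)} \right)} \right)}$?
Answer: $- \frac{1374613}{20} \approx -68731.0$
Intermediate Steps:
$A{\left(l \right)} = -2 + 2 l$
$H{\left(W \right)} = \frac{7}{20}$
$311 \left(-221\right) + H{\left(A{\left(L{\left(3 \right)} \right)} \right)} = 311 \left(-221\right) + \frac{7}{20} = -68731 + \frac{7}{20} = - \frac{1374613}{20}$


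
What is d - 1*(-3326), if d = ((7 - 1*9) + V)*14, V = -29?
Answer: 2892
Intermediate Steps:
d = -434 (d = ((7 - 1*9) - 29)*14 = ((7 - 9) - 29)*14 = (-2 - 29)*14 = -31*14 = -434)
d - 1*(-3326) = -434 - 1*(-3326) = -434 + 3326 = 2892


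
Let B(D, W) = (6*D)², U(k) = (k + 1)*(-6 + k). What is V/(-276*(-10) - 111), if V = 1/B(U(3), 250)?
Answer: 1/13732416 ≈ 7.2820e-8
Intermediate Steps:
U(k) = (1 + k)*(-6 + k)
B(D, W) = 36*D²
V = 1/5184 (V = 1/(36*(-6 + 3² - 5*3)²) = 1/(36*(-6 + 9 - 15)²) = 1/(36*(-12)²) = 1/(36*144) = 1/5184 ≈ 0.00019290)
V/(-276*(-10) - 111) = 1/(5184*(-276*(-10) - 111)) = 1/(5184*(-46*(-60) - 111)) = 1/(5184*(2760 - 111)) = (1/5184)/2649 = (1/5184)*(1/2649) = 1/13732416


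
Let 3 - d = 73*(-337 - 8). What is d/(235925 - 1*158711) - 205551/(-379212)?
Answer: 1412389265/1626693076 ≈ 0.86826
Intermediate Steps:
d = 25188 (d = 3 - 73*(-337 - 8) = 3 - 73*(-345) = 3 - 1*(-25185) = 3 + 25185 = 25188)
d/(235925 - 1*158711) - 205551/(-379212) = 25188/(235925 - 1*158711) - 205551/(-379212) = 25188/(235925 - 158711) - 205551*(-1/379212) = 25188/77214 + 68517/126404 = 25188*(1/77214) + 68517/126404 = 4198/12869 + 68517/126404 = 1412389265/1626693076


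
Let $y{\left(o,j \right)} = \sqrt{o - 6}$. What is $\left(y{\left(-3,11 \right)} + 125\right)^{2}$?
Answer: $15616 + 750 i \approx 15616.0 + 750.0 i$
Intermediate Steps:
$y{\left(o,j \right)} = \sqrt{-6 + o}$
$\left(y{\left(-3,11 \right)} + 125\right)^{2} = \left(\sqrt{-6 - 3} + 125\right)^{2} = \left(\sqrt{-9} + 125\right)^{2} = \left(3 i + 125\right)^{2} = \left(125 + 3 i\right)^{2}$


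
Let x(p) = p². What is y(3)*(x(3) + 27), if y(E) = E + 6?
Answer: 324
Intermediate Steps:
y(E) = 6 + E
y(3)*(x(3) + 27) = (6 + 3)*(3² + 27) = 9*(9 + 27) = 9*36 = 324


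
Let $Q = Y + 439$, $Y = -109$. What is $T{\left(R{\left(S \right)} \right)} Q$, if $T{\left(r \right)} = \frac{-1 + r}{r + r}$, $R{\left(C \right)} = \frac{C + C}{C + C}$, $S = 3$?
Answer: $0$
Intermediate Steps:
$R{\left(C \right)} = 1$ ($R{\left(C \right)} = \frac{2 C}{2 C} = 2 C \frac{1}{2 C} = 1$)
$T{\left(r \right)} = \frac{-1 + r}{2 r}$
$Q = 330$ ($Q = -109 + 439 = 330$)
$T{\left(R{\left(S \right)} \right)} Q = \frac{-1 + 1}{2 \cdot 1} \cdot 330 = \frac{1}{2} \cdot 1 \cdot 0 \cdot 330 = 0 \cdot 330 = 0$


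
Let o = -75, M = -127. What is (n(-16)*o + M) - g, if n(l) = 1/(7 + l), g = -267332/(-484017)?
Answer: -19234672/161339 ≈ -119.22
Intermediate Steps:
g = 267332/484017 (g = -267332*(-1/484017) = 267332/484017 ≈ 0.55232)
(n(-16)*o + M) - g = (-75/(7 - 16) - 127) - 1*267332/484017 = (-75/(-9) - 127) - 267332/484017 = (-1/9*(-75) - 127) - 267332/484017 = (25/3 - 127) - 267332/484017 = -356/3 - 267332/484017 = -19234672/161339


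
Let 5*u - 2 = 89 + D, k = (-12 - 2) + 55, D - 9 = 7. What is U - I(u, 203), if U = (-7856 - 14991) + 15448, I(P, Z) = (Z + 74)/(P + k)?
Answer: -2309873/312 ≈ -7403.4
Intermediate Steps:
D = 16 (D = 9 + 7 = 16)
k = 41 (k = -14 + 55 = 41)
u = 107/5 (u = ⅖ + (89 + 16)/5 = ⅖ + (⅕)*105 = ⅖ + 21 = 107/5 ≈ 21.400)
I(P, Z) = (74 + Z)/(41 + P) (I(P, Z) = (Z + 74)/(P + 41) = (74 + Z)/(41 + P))
U = -7399 (U = -22847 + 15448 = -7399)
U - I(u, 203) = -7399 - (74 + 203)/(41 + 107/5) = -7399 - 277/312/5 = -7399 - 5*277/312 = -7399 - 1*1385/312 = -7399 - 1385/312 = -2309873/312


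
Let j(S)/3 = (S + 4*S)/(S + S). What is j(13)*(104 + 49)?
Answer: 2295/2 ≈ 1147.5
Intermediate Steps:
j(S) = 15/2 (j(S) = 3*((S + 4*S)/(S + S)) = 3*((5*S)/((2*S))) = 3*((5*S)*(1/(2*S))) = 3*(5/2) = 15/2)
j(13)*(104 + 49) = 15*(104 + 49)/2 = (15/2)*153 = 2295/2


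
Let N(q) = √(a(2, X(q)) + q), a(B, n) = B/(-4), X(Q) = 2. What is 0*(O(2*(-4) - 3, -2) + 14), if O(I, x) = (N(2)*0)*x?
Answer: 0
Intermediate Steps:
a(B, n) = -B/4 (a(B, n) = B*(-¼) = -B/4)
N(q) = √(-½ + q) (N(q) = √(-¼*2 + q) = √(-½ + q))
O(I, x) = 0 (O(I, x) = ((√(-2 + 4*2)/2)*0)*x = ((√(-2 + 8)/2)*0)*x = ((√6/2)*0)*x = 0*x = 0)
0*(O(2*(-4) - 3, -2) + 14) = 0*(0 + 14) = 0*14 = 0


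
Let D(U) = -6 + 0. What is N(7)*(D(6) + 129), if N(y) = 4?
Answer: 492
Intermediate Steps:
D(U) = -6
N(7)*(D(6) + 129) = 4*(-6 + 129) = 4*123 = 492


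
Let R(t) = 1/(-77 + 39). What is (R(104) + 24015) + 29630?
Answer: 2038509/38 ≈ 53645.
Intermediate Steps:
R(t) = -1/38 (R(t) = 1/(-38) = -1/38)
(R(104) + 24015) + 29630 = (-1/38 + 24015) + 29630 = 912569/38 + 29630 = 2038509/38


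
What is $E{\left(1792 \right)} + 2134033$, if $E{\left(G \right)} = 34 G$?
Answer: $2194961$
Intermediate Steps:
$E{\left(1792 \right)} + 2134033 = 34 \cdot 1792 + 2134033 = 60928 + 2134033 = 2194961$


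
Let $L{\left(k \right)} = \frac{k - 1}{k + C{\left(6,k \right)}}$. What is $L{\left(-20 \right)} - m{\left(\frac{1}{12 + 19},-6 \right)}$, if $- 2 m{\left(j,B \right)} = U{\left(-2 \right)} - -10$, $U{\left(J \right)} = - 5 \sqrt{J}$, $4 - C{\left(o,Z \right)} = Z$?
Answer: $- \frac{1}{4} - \frac{5 i \sqrt{2}}{2} \approx -0.25 - 3.5355 i$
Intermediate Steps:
$C{\left(o,Z \right)} = 4 - Z$
$L{\left(k \right)} = - \frac{1}{4} + \frac{k}{4}$ ($L{\left(k \right)} = \frac{k - 1}{k - \left(-4 + k\right)} = \frac{-1 + k}{4} = \left(-1 + k\right) \frac{1}{4} = - \frac{1}{4} + \frac{k}{4}$)
$m{\left(j,B \right)} = -5 + \frac{5 i \sqrt{2}}{2}$ ($m{\left(j,B \right)} = - \frac{- 5 \sqrt{-2} - -10}{2} = - \frac{- 5 i \sqrt{2} + 10}{2} = - \frac{10 - 5 i \sqrt{2}}{2} = -5 + \frac{5 i \sqrt{2}}{2}$)
$L{\left(-20 \right)} - m{\left(\frac{1}{12 + 19},-6 \right)} = \left(- \frac{1}{4} + \frac{1}{4} \left(-20\right)\right) - \left(-5 + \frac{5 i \sqrt{2}}{2}\right) = \left(- \frac{1}{4} - 5\right) + \left(5 - \frac{5 i \sqrt{2}}{2}\right) = - \frac{21}{4} + \left(5 - \frac{5 i \sqrt{2}}{2}\right) = - \frac{1}{4} - \frac{5 i \sqrt{2}}{2}$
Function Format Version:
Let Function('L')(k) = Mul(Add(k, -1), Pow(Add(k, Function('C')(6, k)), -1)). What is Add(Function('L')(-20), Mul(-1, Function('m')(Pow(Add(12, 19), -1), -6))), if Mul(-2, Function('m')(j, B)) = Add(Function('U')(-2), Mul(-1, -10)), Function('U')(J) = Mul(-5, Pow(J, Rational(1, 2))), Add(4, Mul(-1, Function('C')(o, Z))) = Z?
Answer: Add(Rational(-1, 4), Mul(Rational(-5, 2), I, Pow(2, Rational(1, 2)))) ≈ Add(-0.25000, Mul(-3.5355, I))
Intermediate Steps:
Function('C')(o, Z) = Add(4, Mul(-1, Z))
Function('L')(k) = Add(Rational(-1, 4), Mul(Rational(1, 4), k)) (Function('L')(k) = Mul(Add(k, -1), Pow(Add(k, Add(4, Mul(-1, k))), -1)) = Mul(Add(-1, k), Pow(4, -1)) = Mul(Add(-1, k), Rational(1, 4)) = Add(Rational(-1, 4), Mul(Rational(1, 4), k)))
Function('m')(j, B) = Add(-5, Mul(Rational(5, 2), I, Pow(2, Rational(1, 2)))) (Function('m')(j, B) = Mul(Rational(-1, 2), Add(Mul(-5, Pow(-2, Rational(1, 2))), Mul(-1, -10))) = Mul(Rational(-1, 2), Add(Mul(-5, Mul(I, Pow(2, Rational(1, 2)))), 10)) = Mul(Rational(-1, 2), Add(Mul(-5, I, Pow(2, Rational(1, 2))), 10)) = Mul(Rational(-1, 2), Add(10, Mul(-5, I, Pow(2, Rational(1, 2))))) = Add(-5, Mul(Rational(5, 2), I, Pow(2, Rational(1, 2)))))
Add(Function('L')(-20), Mul(-1, Function('m')(Pow(Add(12, 19), -1), -6))) = Add(Add(Rational(-1, 4), Mul(Rational(1, 4), -20)), Mul(-1, Add(-5, Mul(Rational(5, 2), I, Pow(2, Rational(1, 2)))))) = Add(Add(Rational(-1, 4), -5), Add(5, Mul(Rational(-5, 2), I, Pow(2, Rational(1, 2))))) = Add(Rational(-21, 4), Add(5, Mul(Rational(-5, 2), I, Pow(2, Rational(1, 2))))) = Add(Rational(-1, 4), Mul(Rational(-5, 2), I, Pow(2, Rational(1, 2))))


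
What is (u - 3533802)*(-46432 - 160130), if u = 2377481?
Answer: 238851978402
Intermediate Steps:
(u - 3533802)*(-46432 - 160130) = (2377481 - 3533802)*(-46432 - 160130) = -1156321*(-206562) = 238851978402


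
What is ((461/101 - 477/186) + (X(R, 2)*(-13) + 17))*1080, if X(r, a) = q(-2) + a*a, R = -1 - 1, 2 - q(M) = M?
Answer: -287426340/3131 ≈ -91800.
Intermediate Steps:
q(M) = 2 - M
R = -2
X(r, a) = 4 + a² (X(r, a) = (2 - 1*(-2)) + a*a = (2 + 2) + a² = 4 + a²)
((461/101 - 477/186) + (X(R, 2)*(-13) + 17))*1080 = ((461/101 - 477/186) + ((4 + 2²)*(-13) + 17))*1080 = ((461*(1/101) - 477*1/186) + ((4 + 4)*(-13) + 17))*1080 = ((461/101 - 159/62) + (8*(-13) + 17))*1080 = (12523/6262 + (-104 + 17))*1080 = (12523/6262 - 87)*1080 = -532271/6262*1080 = -287426340/3131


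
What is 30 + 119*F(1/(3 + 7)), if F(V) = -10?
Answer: -1160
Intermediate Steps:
30 + 119*F(1/(3 + 7)) = 30 + 119*(-10) = 30 - 1190 = -1160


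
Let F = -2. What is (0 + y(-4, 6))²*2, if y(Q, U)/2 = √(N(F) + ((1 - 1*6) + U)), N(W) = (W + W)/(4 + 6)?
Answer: 24/5 ≈ 4.8000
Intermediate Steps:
N(W) = W/5 (N(W) = (2*W)/10 = (2*W)*(⅒) = W/5)
y(Q, U) = 2*√(-27/5 + U) (y(Q, U) = 2*√((⅕)*(-2) + ((1 - 1*6) + U)) = 2*√(-⅖ + ((1 - 6) + U)) = 2*√(-⅖ + (-5 + U)) = 2*√(-27/5 + U))
(0 + y(-4, 6))²*2 = (0 + 2*√(-135 + 25*6)/5)²*2 = (0 + 2*√(-135 + 150)/5)²*2 = (0 + 2*√15/5)²*2 = (2*√15/5)²*2 = (12/5)*2 = 24/5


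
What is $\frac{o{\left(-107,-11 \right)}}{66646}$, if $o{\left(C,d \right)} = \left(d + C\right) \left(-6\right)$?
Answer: $\frac{354}{33323} \approx 0.010623$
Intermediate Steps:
$o{\left(C,d \right)} = - 6 C - 6 d$ ($o{\left(C,d \right)} = \left(C + d\right) \left(-6\right) = - 6 C - 6 d$)
$\frac{o{\left(-107,-11 \right)}}{66646} = \frac{\left(-6\right) \left(-107\right) - -66}{66646} = \left(642 + 66\right) \frac{1}{66646} = 708 \cdot \frac{1}{66646} = \frac{354}{33323}$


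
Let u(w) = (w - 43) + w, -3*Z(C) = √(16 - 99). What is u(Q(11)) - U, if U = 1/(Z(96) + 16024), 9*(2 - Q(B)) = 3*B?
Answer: -321217932761/6932751801 - 3*I*√83/2310917267 ≈ -46.333 - 1.1827e-8*I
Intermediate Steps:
Q(B) = 2 - B/3
Z(C) = -I*√83/3 (Z(C) = -√(16 - 99)/3 = -I*√83/3)
u(w) = -43 + 2*w (u(w) = (-43 + w) + w = -43 + 2*w)
U = 1/(16024 - I*√83/3) (U = 1/(-I*√83/3 + 16024) = 1/(16024 - I*√83/3) ≈ 6.2406e-5 + 1.2e-8*I)
u(Q(11)) - U = (-43 + 2*(2 - ⅓*11)) - (144216/2310917267 + 3*I*√83/2310917267) = (-43 + 2*(2 - 11/3)) + (-144216/2310917267 - 3*I*√83/2310917267) = (-43 + 2*(-5/3)) + (-144216/2310917267 - 3*I*√83/2310917267) = (-43 - 10/3) + (-144216/2310917267 - 3*I*√83/2310917267) = -139/3 + (-144216/2310917267 - 3*I*√83/2310917267) = -321217932761/6932751801 - 3*I*√83/2310917267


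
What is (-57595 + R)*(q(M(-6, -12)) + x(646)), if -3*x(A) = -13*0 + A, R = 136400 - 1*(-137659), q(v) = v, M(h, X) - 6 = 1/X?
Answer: -135993508/3 ≈ -4.5331e+7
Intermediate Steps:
M(h, X) = 6 + 1/X
R = 274059 (R = 136400 + 137659 = 274059)
x(A) = -A/3 (x(A) = -(-13*0 + A)/3 = -(0 + A)/3 = -A/3)
(-57595 + R)*(q(M(-6, -12)) + x(646)) = (-57595 + 274059)*((6 + 1/(-12)) - ⅓*646) = 216464*((6 - 1/12) - 646/3) = 216464*(71/12 - 646/3) = 216464*(-2513/12) = -135993508/3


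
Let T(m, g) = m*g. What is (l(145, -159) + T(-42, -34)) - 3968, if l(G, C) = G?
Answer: -2395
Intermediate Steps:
T(m, g) = g*m
(l(145, -159) + T(-42, -34)) - 3968 = (145 - 34*(-42)) - 3968 = (145 + 1428) - 3968 = 1573 - 3968 = -2395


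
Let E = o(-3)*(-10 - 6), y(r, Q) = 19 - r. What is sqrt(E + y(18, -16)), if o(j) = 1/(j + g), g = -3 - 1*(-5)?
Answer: sqrt(17) ≈ 4.1231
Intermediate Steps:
g = 2 (g = -3 + 5 = 2)
o(j) = 1/(2 + j) (o(j) = 1/(j + 2) = 1/(2 + j))
E = 16 (E = (-10 - 6)/(2 - 3) = -16/(-1) = -1*(-16) = 16)
sqrt(E + y(18, -16)) = sqrt(16 + (19 - 1*18)) = sqrt(16 + (19 - 18)) = sqrt(16 + 1) = sqrt(17)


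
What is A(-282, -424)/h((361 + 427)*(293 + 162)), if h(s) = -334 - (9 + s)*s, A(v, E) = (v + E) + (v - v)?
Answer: 353/64277079397 ≈ 5.4918e-9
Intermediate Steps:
A(v, E) = E + v (A(v, E) = (E + v) + 0 = E + v)
h(s) = -334 - s*(9 + s)
A(-282, -424)/h((361 + 427)*(293 + 162)) = (-424 - 282)/(-334 - ((361 + 427)*(293 + 162))**2 - 9*(361 + 427)*(293 + 162)) = -706/(-334 - (788*455)**2 - 7092*455) = -706/(-334 - 1*358540**2 - 9*358540) = -706/(-334 - 1*128550931600 - 3226860) = -706/(-334 - 128550931600 - 3226860) = -706/(-128554158794) = -706*(-1/128554158794) = 353/64277079397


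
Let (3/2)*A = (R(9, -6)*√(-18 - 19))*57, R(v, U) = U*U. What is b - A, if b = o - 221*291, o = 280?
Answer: -64031 - 1368*I*√37 ≈ -64031.0 - 8321.2*I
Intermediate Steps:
R(v, U) = U²
b = -64031 (b = 280 - 221*291 = 280 - 64311 = -64031)
A = 1368*I*√37 (A = 2*(((-6)²*√(-18 - 19))*57)/3 = 2*((36*√(-37))*57)/3 = 2*((36*(I*√37))*57)/3 = 2*((36*I*√37)*57)/3 = 2*(2052*I*√37)/3 = 1368*I*√37 ≈ 8321.2*I)
b - A = -64031 - 1368*I*√37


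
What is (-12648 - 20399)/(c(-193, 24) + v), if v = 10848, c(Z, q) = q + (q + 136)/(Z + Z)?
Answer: -6378071/2098216 ≈ -3.0398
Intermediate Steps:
c(Z, q) = q + (136 + q)/(2*Z) (c(Z, q) = q + (136 + q)/((2*Z)) = q + (136 + q)*(1/(2*Z)) = q + (136 + q)/(2*Z))
(-12648 - 20399)/(c(-193, 24) + v) = (-12648 - 20399)/((68 + (1/2)*24 - 193*24)/(-193) + 10848) = -33047/(-(68 + 12 - 4632)/193 + 10848) = -33047/(-1/193*(-4552) + 10848) = -33047/(4552/193 + 10848) = -33047/2098216/193 = -33047*193/2098216 = -6378071/2098216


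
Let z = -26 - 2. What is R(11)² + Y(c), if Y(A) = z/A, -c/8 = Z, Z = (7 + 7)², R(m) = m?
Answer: 6777/56 ≈ 121.02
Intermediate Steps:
Z = 196 (Z = 14² = 196)
c = -1568 (c = -8*196 = -1568)
z = -28
Y(A) = -28/A
R(11)² + Y(c) = 11² - 28/(-1568) = 121 - 28*(-1/1568) = 121 + 1/56 = 6777/56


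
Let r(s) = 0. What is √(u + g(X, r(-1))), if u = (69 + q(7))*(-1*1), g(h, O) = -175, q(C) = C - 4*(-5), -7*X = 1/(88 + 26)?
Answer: I*√271 ≈ 16.462*I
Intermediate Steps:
X = -1/798 (X = -1/(7*(88 + 26)) = -⅐/114 = -⅐*1/114 = -1/798 ≈ -0.0012531)
q(C) = 20 + C (q(C) = C + 20 = 20 + C)
u = -96 (u = (69 + (20 + 7))*(-1*1) = (69 + 27)*(-1) = 96*(-1) = -96)
√(u + g(X, r(-1))) = √(-96 - 175) = √(-271) = I*√271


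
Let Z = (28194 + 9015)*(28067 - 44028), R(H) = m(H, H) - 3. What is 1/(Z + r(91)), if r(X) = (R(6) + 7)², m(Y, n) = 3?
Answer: -1/593892800 ≈ -1.6838e-9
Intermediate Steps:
R(H) = 0 (R(H) = 3 - 3 = 0)
r(X) = 49 (r(X) = (0 + 7)² = 7² = 49)
Z = -593892849 (Z = 37209*(-15961) = -593892849)
1/(Z + r(91)) = 1/(-593892849 + 49) = 1/(-593892800) = -1/593892800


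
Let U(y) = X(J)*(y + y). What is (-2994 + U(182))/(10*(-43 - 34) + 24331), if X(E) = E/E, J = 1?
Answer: -2630/23561 ≈ -0.11163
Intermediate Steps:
X(E) = 1
U(y) = 2*y (U(y) = 1*(y + y) = 1*(2*y) = 2*y)
(-2994 + U(182))/(10*(-43 - 34) + 24331) = (-2994 + 2*182)/(10*(-43 - 34) + 24331) = (-2994 + 364)/(10*(-77) + 24331) = -2630/(-770 + 24331) = -2630/23561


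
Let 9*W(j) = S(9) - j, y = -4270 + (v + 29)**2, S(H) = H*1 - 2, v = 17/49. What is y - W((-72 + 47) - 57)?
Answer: -73873523/21609 ≈ -3418.6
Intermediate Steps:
v = 17/49 (v = 17*(1/49) = 17/49 ≈ 0.34694)
S(H) = -2 + H (S(H) = H - 2 = -2 + H)
y = -8184426/2401 (y = -4270 + (17/49 + 29)**2 = -4270 + (1438/49)**2 = -4270 + 2067844/2401 = -8184426/2401 ≈ -3408.8)
W(j) = 7/9 - j/9 (W(j) = ((-2 + 9) - j)/9 = (7 - j)/9 = 7/9 - j/9)
y - W((-72 + 47) - 57) = -8184426/2401 - (7/9 - ((-72 + 47) - 57)/9) = -8184426/2401 - (7/9 - (-25 - 57)/9) = -8184426/2401 - (7/9 - 1/9*(-82)) = -8184426/2401 - (7/9 + 82/9) = -8184426/2401 - 1*89/9 = -8184426/2401 - 89/9 = -73873523/21609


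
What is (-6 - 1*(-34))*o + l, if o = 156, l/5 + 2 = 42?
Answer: 4568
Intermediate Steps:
l = 200 (l = -10 + 5*42 = -10 + 210 = 200)
(-6 - 1*(-34))*o + l = (-6 - 1*(-34))*156 + 200 = (-6 + 34)*156 + 200 = 28*156 + 200 = 4368 + 200 = 4568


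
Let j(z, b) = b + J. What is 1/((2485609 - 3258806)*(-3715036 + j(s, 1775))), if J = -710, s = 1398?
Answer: 1/2871631235287 ≈ 3.4823e-13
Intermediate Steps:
j(z, b) = -710 + b (j(z, b) = b - 710 = -710 + b)
1/((2485609 - 3258806)*(-3715036 + j(s, 1775))) = 1/((2485609 - 3258806)*(-3715036 + (-710 + 1775))) = 1/(-773197*(-3715036 + 1065)) = 1/(-773197*(-3713971)) = 1/2871631235287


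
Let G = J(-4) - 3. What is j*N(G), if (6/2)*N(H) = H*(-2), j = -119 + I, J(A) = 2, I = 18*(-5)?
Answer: -418/3 ≈ -139.33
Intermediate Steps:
I = -90
j = -209 (j = -119 - 90 = -209)
G = -1 (G = 2 - 3 = -1)
N(H) = -2*H/3 (N(H) = (H*(-2))/3 = (-2*H)/3 = -2*H/3)
j*N(G) = -(-418)*(-1)/3 = -209*2/3 = -418/3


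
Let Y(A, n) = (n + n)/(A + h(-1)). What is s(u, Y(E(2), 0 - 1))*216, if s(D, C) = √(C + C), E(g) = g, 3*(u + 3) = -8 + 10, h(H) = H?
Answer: 432*I ≈ 432.0*I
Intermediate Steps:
u = -7/3 (u = -3 + (-8 + 10)/3 = -3 + (⅓)*2 = -3 + ⅔ = -7/3 ≈ -2.3333)
Y(A, n) = 2*n/(-1 + A) (Y(A, n) = (n + n)/(A - 1) = (2*n)/(-1 + A) = 2*n/(-1 + A))
s(D, C) = √2*√C (s(D, C) = √(2*C) = √2*√C)
s(u, Y(E(2), 0 - 1))*216 = (√2*√(2*(0 - 1)/(-1 + 2)))*216 = (√2*√(2*(-1)/1))*216 = (√2*√(2*(-1)*1))*216 = (√2*√(-2))*216 = (√2*(I*√2))*216 = (2*I)*216 = 432*I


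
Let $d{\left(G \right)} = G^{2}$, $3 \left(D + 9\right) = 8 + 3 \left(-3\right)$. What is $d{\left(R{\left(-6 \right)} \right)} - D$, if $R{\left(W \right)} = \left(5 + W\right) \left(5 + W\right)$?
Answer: $\frac{31}{3} \approx 10.333$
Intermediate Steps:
$R{\left(W \right)} = \left(5 + W\right)^{2}$
$D = - \frac{28}{3}$ ($D = -9 + \frac{8 + 3 \left(-3\right)}{3} = -9 + \frac{8 - 9}{3} = -9 + \frac{1}{3} \left(-1\right) = -9 - \frac{1}{3} = - \frac{28}{3} \approx -9.3333$)
$d{\left(R{\left(-6 \right)} \right)} - D = \left(\left(5 - 6\right)^{2}\right)^{2} - - \frac{28}{3} = \left(\left(-1\right)^{2}\right)^{2} + \frac{28}{3} = 1^{2} + \frac{28}{3} = 1 + \frac{28}{3} = \frac{31}{3}$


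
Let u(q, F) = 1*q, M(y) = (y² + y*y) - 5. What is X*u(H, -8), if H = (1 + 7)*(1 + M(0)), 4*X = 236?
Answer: -1888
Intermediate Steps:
X = 59 (X = (¼)*236 = 59)
M(y) = -5 + 2*y² (M(y) = (y² + y²) - 5 = 2*y² - 5 = -5 + 2*y²)
H = -32 (H = (1 + 7)*(1 + (-5 + 2*0²)) = 8*(1 + (-5 + 2*0)) = 8*(1 + (-5 + 0)) = 8*(1 - 5) = 8*(-4) = -32)
u(q, F) = q
X*u(H, -8) = 59*(-32) = -1888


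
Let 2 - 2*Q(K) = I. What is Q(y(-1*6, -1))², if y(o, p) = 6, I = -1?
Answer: 9/4 ≈ 2.2500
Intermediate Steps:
Q(K) = 3/2 (Q(K) = 1 - ½*(-1) = 1 + ½ = 3/2)
Q(y(-1*6, -1))² = (3/2)² = 9/4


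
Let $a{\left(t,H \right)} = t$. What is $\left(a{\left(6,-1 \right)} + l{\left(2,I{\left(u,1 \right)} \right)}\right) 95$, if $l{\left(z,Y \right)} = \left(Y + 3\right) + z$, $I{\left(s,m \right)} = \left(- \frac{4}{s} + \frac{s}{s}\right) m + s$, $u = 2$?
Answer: $1140$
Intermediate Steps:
$I{\left(s,m \right)} = s + m \left(1 - \frac{4}{s}\right)$ ($I{\left(s,m \right)} = \left(- \frac{4}{s} + 1\right) m + s = \left(1 - \frac{4}{s}\right) m + s = m \left(1 - \frac{4}{s}\right) + s = s + m \left(1 - \frac{4}{s}\right)$)
$l{\left(z,Y \right)} = 3 + Y + z$ ($l{\left(z,Y \right)} = \left(3 + Y\right) + z = 3 + Y + z$)
$\left(a{\left(6,-1 \right)} + l{\left(2,I{\left(u,1 \right)} \right)}\right) 95 = \left(6 + \left(3 + \left(1 + 2 - \frac{4}{2}\right) + 2\right)\right) 95 = \left(6 + \left(3 + \left(1 + 2 - 4 \cdot \frac{1}{2}\right) + 2\right)\right) 95 = \left(6 + \left(3 + \left(1 + 2 - 2\right) + 2\right)\right) 95 = \left(6 + \left(3 + 1 + 2\right)\right) 95 = \left(6 + 6\right) 95 = 12 \cdot 95 = 1140$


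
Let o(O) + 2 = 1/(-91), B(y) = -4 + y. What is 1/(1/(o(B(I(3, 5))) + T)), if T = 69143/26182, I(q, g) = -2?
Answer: 115439/183274 ≈ 0.62987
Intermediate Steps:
o(O) = -183/91 (o(O) = -2 + 1/(-91) = -2 - 1/91 = -183/91)
T = 69143/26182 (T = 69143*(1/26182) = 69143/26182 ≈ 2.6409)
1/(1/(o(B(I(3, 5))) + T)) = 1/(1/(-183/91 + 69143/26182)) = 1/(1/(115439/183274)) = 1/(183274/115439) = 115439/183274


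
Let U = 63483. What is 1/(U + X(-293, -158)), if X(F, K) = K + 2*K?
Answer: 1/63009 ≈ 1.5871e-5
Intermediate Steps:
X(F, K) = 3*K
1/(U + X(-293, -158)) = 1/(63483 + 3*(-158)) = 1/(63483 - 474) = 1/63009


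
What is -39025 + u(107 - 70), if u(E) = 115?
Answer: -38910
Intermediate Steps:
-39025 + u(107 - 70) = -39025 + 115 = -38910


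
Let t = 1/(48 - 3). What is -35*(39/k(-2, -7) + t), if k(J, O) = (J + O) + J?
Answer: 12208/99 ≈ 123.31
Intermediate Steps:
k(J, O) = O + 2*J
t = 1/45 ≈ 0.022222
-35*(39/k(-2, -7) + t) = -35*(39/(-7 + 2*(-2)) + 1/45) = -35*(39/(-7 - 4) + 1/45) = -35*(39/(-11) + 1/45) = -35*(39*(-1/11) + 1/45) = -35*(-39/11 + 1/45) = -35*(-1744/495) = 12208/99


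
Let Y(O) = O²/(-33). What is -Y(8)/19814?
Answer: 32/326931 ≈ 9.7880e-5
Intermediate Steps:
Y(O) = -O²/33 (Y(O) = O²*(-1/33) = -O²/33)
-Y(8)/19814 = -(-1)*8²/33/19814 = -(-1)*64/33*(1/19814) = -1*(-64/33)*(1/19814) = (64/33)*(1/19814) = 32/326931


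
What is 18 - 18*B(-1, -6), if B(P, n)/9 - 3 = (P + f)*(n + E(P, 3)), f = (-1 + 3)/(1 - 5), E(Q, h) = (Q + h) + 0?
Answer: -1440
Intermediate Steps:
E(Q, h) = Q + h
f = -1/2 (f = 2/(-4) = 2*(-1/4) = -1/2 ≈ -0.50000)
B(P, n) = 27 + 9*(-1/2 + P)*(3 + P + n) (B(P, n) = 27 + 9*((P - 1/2)*(n + (P + 3))) = 27 + 9*((-1/2 + P)*(n + (3 + P))) = 27 + 9*((-1/2 + P)*(3 + P + n)) = 27 + 9*(-1/2 + P)*(3 + P + n))
18 - 18*B(-1, -6) = 18 - 18*(27/2 + 9*(-1)**2 - 9/2*(-6) + (45/2)*(-1) + 9*(-1)*(-6)) = 18 - 18*(27/2 + 9*1 + 27 - 45/2 + 54) = 18 - 18*(27/2 + 9 + 27 - 45/2 + 54) = 18 - 18*81 = 18 - 1458 = -1440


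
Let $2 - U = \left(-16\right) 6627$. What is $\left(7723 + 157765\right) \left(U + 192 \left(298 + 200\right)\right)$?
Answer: $33370655200$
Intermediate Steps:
$U = 106034$ ($U = 2 - \left(-16\right) 6627 = 2 - -106032 = 2 + 106032 = 106034$)
$\left(7723 + 157765\right) \left(U + 192 \left(298 + 200\right)\right) = \left(7723 + 157765\right) \left(106034 + 192 \left(298 + 200\right)\right) = 165488 \left(106034 + 192 \cdot 498\right) = 165488 \left(106034 + 95616\right) = 165488 \cdot 201650 = 33370655200$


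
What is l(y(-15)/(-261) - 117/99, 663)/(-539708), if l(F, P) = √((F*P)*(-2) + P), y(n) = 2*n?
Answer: -√211426501/172166852 ≈ -8.4456e-5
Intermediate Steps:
l(F, P) = √(P - 2*F*P) (l(F, P) = √(-2*F*P + P) = √(P - 2*F*P))
l(y(-15)/(-261) - 117/99, 663)/(-539708) = √(663*(1 - 2*((2*(-15))/(-261) - 117/99)))/(-539708) = √(663*(1 - 2*(-30*(-1/261) - 117*1/99)))*(-1/539708) = √(663*(1 - 2*(10/87 - 13/11)))*(-1/539708) = √(663*(1 - 2*(-1021/957)))*(-1/539708) = √(663*(1 + 2042/957))*(-1/539708) = √(663*(2999/957))*(-1/539708) = √(662779/319)*(-1/539708) = (√211426501/319)*(-1/539708) = -√211426501/172166852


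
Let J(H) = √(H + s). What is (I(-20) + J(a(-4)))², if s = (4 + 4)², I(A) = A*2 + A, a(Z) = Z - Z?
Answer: 2704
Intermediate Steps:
a(Z) = 0
I(A) = 3*A (I(A) = 2*A + A = 3*A)
s = 64 (s = 8² = 64)
J(H) = √(64 + H) (J(H) = √(H + 64) = √(64 + H))
(I(-20) + J(a(-4)))² = (3*(-20) + √(64 + 0))² = (-60 + √64)² = (-60 + 8)² = (-52)² = 2704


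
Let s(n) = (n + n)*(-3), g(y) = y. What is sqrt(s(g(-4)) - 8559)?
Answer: I*sqrt(8535) ≈ 92.385*I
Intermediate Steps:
s(n) = -6*n (s(n) = (2*n)*(-3) = -6*n)
sqrt(s(g(-4)) - 8559) = sqrt(-6*(-4) - 8559) = sqrt(24 - 8559) = sqrt(-8535) = I*sqrt(8535)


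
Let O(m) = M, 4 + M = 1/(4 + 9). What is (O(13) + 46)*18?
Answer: 9846/13 ≈ 757.38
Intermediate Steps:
M = -51/13 (M = -4 + 1/(4 + 9) = -4 + 1/13 = -51/13 ≈ -3.9231)
O(m) = -51/13
(O(13) + 46)*18 = (-51/13 + 46)*18 = (547/13)*18 = 9846/13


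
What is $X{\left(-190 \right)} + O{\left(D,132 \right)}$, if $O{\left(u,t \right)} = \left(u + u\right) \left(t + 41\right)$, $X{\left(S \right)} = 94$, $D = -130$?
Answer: $-44886$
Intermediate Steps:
$O{\left(u,t \right)} = 2 u \left(41 + t\right)$
$X{\left(-190 \right)} + O{\left(D,132 \right)} = 94 + 2 \left(-130\right) \left(41 + 132\right) = 94 + 2 \left(-130\right) 173 = 94 - 44980 = -44886$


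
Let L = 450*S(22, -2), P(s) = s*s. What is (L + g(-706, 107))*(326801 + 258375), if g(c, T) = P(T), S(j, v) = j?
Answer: 12492922424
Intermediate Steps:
P(s) = s²
g(c, T) = T²
L = 9900 (L = 450*22 = 9900)
(L + g(-706, 107))*(326801 + 258375) = (9900 + 107²)*(326801 + 258375) = (9900 + 11449)*585176 = 21349*585176 = 12492922424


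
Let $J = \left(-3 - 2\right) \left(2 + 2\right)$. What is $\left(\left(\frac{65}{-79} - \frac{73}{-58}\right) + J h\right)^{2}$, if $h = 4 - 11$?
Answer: $\frac{414062649529}{20994724} \approx 19722.0$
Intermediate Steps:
$h = -7$
$J = -20$ ($J = \left(-5\right) 4 = -20$)
$\left(\left(\frac{65}{-79} - \frac{73}{-58}\right) + J h\right)^{2} = \left(\left(\frac{65}{-79} - \frac{73}{-58}\right) - -140\right)^{2} = \left(\left(65 \left(- \frac{1}{79}\right) - - \frac{73}{58}\right) + 140\right)^{2} = \left(\left(- \frac{65}{79} + \frac{73}{58}\right) + 140\right)^{2} = \left(\frac{1997}{4582} + 140\right)^{2} = \left(\frac{643477}{4582}\right)^{2} = \frac{414062649529}{20994724}$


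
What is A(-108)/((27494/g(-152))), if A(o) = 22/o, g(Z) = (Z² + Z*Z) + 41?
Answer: -508739/1484676 ≈ -0.34266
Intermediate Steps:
g(Z) = 41 + 2*Z² (g(Z) = (Z² + Z²) + 41 = 2*Z² + 41 = 41 + 2*Z²)
A(-108)/((27494/g(-152))) = (22/(-108))/((27494/(41 + 2*(-152)²))) = (22*(-1/108))/((27494/(41 + 2*23104))) = -11/(54*(27494/(41 + 46208))) = -11/(54*(27494/46249)) = -11/(54*(27494*(1/46249))) = -11/(54*27494/46249) = -11/54*46249/27494 = -508739/1484676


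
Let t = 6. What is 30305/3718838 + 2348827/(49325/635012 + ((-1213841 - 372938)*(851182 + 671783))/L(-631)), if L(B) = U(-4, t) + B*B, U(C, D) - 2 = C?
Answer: -166307031731799300638491/438987547938780621370270 ≈ -0.37884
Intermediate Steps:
U(C, D) = 2 + C
L(B) = -2 + B² (L(B) = (2 - 4) + B*B = -2 + B²)
30305/3718838 + 2348827/(49325/635012 + ((-1213841 - 372938)*(851182 + 671783))/L(-631)) = 30305/3718838 + 2348827/(49325/635012 + ((-1213841 - 372938)*(851182 + 671783))/(-2 + (-631)²)) = 30305*(1/3718838) + 2348827/(49325*(1/635012) + (-1586779*1522965)/(-2 + 398161)) = 30305/3718838 + 2348827/(49325/635012 - 2416608879735/398159) = 30305/3718838 + 2348827/(-1534575618299089145/252835742908) = 30305/3718838 + 2348827*(-252835742908/1534575618299089145) = 30305/3718838 - 45682109192874532/118044278330699165 = -166307031731799300638491/438987547938780621370270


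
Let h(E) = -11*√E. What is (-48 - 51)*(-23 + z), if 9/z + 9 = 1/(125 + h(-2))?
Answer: 1524233502/641489 + 9801*I*√2/1282978 ≈ 2376.1 + 0.010804*I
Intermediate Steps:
z = 9/(-9 + 1/(125 - 11*I*√2)) ≈ -1.0009 - 0.00010913*I
(-48 - 51)*(-23 + z) = (-48 - 51)*(-23 + (-642051/641489 - 99*I*√2/1282978)) = -99*(-15396298/641489 - 99*I*√2/1282978) = 1524233502/641489 + 9801*I*√2/1282978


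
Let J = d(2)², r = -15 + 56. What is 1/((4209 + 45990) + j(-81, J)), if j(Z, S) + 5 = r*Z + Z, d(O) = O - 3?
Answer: 1/46792 ≈ 2.1371e-5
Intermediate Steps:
r = 41
d(O) = -3 + O
J = 1 (J = (-3 + 2)² = (-1)² = 1)
j(Z, S) = -5 + 42*Z (j(Z, S) = -5 + (41*Z + Z) = -5 + 42*Z)
1/((4209 + 45990) + j(-81, J)) = 1/((4209 + 45990) + (-5 + 42*(-81))) = 1/(50199 + (-5 - 3402)) = 1/(50199 - 3407) = 1/46792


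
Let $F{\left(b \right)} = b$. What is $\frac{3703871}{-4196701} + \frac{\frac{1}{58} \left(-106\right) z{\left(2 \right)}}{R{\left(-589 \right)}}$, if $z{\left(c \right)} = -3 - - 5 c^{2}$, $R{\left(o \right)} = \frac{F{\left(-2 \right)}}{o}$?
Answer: $- \frac{2227357881507}{243408658} \approx -9150.7$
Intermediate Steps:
$R{\left(o \right)} = - \frac{2}{o}$
$z{\left(c \right)} = -3 + 5 c^{2}$
$\frac{3703871}{-4196701} + \frac{\frac{1}{58} \left(-106\right) z{\left(2 \right)}}{R{\left(-589 \right)}} = \frac{3703871}{-4196701} + \frac{\frac{1}{58} \left(-106\right) \left(-3 + 5 \cdot 2^{2}\right)}{\left(-2\right) \frac{1}{-589}} = 3703871 \left(- \frac{1}{4196701}\right) + \frac{\frac{1}{58} \left(-106\right) \left(-3 + 5 \cdot 4\right)}{\left(-2\right) \left(- \frac{1}{589}\right)} = - \frac{3703871}{4196701} + \frac{\left(- \frac{53}{29}\right) \left(-3 + 20\right)}{\frac{2}{589}} = - \frac{3703871}{4196701} + \left(- \frac{53}{29}\right) 17 \cdot \frac{589}{2} = - \frac{3703871}{4196701} - \frac{530689}{58} = - \frac{2227357881507}{243408658}$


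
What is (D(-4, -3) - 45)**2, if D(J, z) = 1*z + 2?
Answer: 2116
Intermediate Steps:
D(J, z) = 2 + z (D(J, z) = z + 2 = 2 + z)
(D(-4, -3) - 45)**2 = ((2 - 3) - 45)**2 = (-1 - 45)**2 = (-46)**2 = 2116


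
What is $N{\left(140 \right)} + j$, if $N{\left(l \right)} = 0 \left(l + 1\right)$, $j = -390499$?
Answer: $-390499$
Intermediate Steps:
$N{\left(l \right)} = 0$ ($N{\left(l \right)} = 0 \left(1 + l\right) = 0$)
$N{\left(140 \right)} + j = 0 - 390499 = -390499$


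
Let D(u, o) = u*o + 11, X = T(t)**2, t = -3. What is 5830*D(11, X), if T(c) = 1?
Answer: 128260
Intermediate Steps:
X = 1 (X = 1**2 = 1)
D(u, o) = 11 + o*u (D(u, o) = o*u + 11 = 11 + o*u)
5830*D(11, X) = 5830*(11 + 1*11) = 5830*(11 + 11) = 5830*22 = 128260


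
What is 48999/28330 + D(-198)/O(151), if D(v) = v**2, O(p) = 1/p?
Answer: 167708096319/28330 ≈ 5.9198e+6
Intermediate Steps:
48999/28330 + D(-198)/O(151) = 48999/28330 + (-198)**2/(1/151) = 48999*(1/28330) + 39204/(1/151) = 48999/28330 + 39204*151 = 48999/28330 + 5919804 = 167708096319/28330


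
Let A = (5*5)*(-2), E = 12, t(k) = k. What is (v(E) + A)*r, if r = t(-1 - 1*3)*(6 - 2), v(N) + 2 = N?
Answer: 640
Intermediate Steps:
v(N) = -2 + N
A = -50 (A = 25*(-2) = -50)
r = -16 (r = (-1 - 1*3)*(6 - 2) = (-1 - 3)*4 = -4*4 = -16)
(v(E) + A)*r = ((-2 + 12) - 50)*(-16) = (10 - 50)*(-16) = -40*(-16) = 640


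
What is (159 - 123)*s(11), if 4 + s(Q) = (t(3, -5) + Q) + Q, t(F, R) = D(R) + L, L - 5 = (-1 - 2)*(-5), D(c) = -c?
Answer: 1548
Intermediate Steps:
L = 20 (L = 5 + (-1 - 2)*(-5) = 5 - 3*(-5) = 5 + 15 = 20)
t(F, R) = 20 - R (t(F, R) = -R + 20 = 20 - R)
s(Q) = 21 + 2*Q (s(Q) = -4 + (((20 - 1*(-5)) + Q) + Q) = -4 + (((20 + 5) + Q) + Q) = -4 + ((25 + Q) + Q) = -4 + (25 + 2*Q) = 21 + 2*Q)
(159 - 123)*s(11) = (159 - 123)*(21 + 2*11) = 36*(21 + 22) = 36*43 = 1548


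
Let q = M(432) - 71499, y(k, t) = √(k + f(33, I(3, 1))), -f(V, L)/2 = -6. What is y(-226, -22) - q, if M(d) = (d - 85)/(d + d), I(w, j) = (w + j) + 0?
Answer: 61774789/864 + I*√214 ≈ 71499.0 + 14.629*I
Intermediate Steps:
I(w, j) = j + w (I(w, j) = (j + w) + 0 = j + w)
f(V, L) = 12 (f(V, L) = -2*(-6) = 12)
y(k, t) = √(12 + k) (y(k, t) = √(k + 12) = √(12 + k))
M(d) = (-85 + d)/(2*d) (M(d) = (-85 + d)/((2*d)) = (-85 + d)*(1/(2*d)) = (-85 + d)/(2*d))
q = -61774789/864 (q = (½)*(-85 + 432)/432 - 71499 = (½)*(1/432)*347 - 71499 = 347/864 - 71499 = -61774789/864 ≈ -71499.)
y(-226, -22) - q = √(12 - 226) - 1*(-61774789/864) = √(-214) + 61774789/864 = I*√214 + 61774789/864 = 61774789/864 + I*√214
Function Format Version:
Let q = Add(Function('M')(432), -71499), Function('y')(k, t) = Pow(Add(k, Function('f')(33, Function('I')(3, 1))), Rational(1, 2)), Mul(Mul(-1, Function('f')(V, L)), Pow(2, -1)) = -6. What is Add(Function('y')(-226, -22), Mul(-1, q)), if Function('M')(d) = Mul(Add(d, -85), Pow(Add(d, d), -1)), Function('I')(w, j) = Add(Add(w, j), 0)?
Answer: Add(Rational(61774789, 864), Mul(I, Pow(214, Rational(1, 2)))) ≈ Add(71499., Mul(14.629, I))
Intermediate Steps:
Function('I')(w, j) = Add(j, w) (Function('I')(w, j) = Add(Add(j, w), 0) = Add(j, w))
Function('f')(V, L) = 12 (Function('f')(V, L) = Mul(-2, -6) = 12)
Function('y')(k, t) = Pow(Add(12, k), Rational(1, 2)) (Function('y')(k, t) = Pow(Add(k, 12), Rational(1, 2)) = Pow(Add(12, k), Rational(1, 2)))
Function('M')(d) = Mul(Rational(1, 2), Pow(d, -1), Add(-85, d)) (Function('M')(d) = Mul(Add(-85, d), Pow(Mul(2, d), -1)) = Mul(Add(-85, d), Mul(Rational(1, 2), Pow(d, -1))) = Mul(Rational(1, 2), Pow(d, -1), Add(-85, d)))
q = Rational(-61774789, 864) (q = Add(Mul(Rational(1, 2), Pow(432, -1), Add(-85, 432)), -71499) = Add(Mul(Rational(1, 2), Rational(1, 432), 347), -71499) = Add(Rational(347, 864), -71499) = Rational(-61774789, 864) ≈ -71499.)
Add(Function('y')(-226, -22), Mul(-1, q)) = Add(Pow(Add(12, -226), Rational(1, 2)), Mul(-1, Rational(-61774789, 864))) = Add(Pow(-214, Rational(1, 2)), Rational(61774789, 864)) = Add(Mul(I, Pow(214, Rational(1, 2))), Rational(61774789, 864)) = Add(Rational(61774789, 864), Mul(I, Pow(214, Rational(1, 2))))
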